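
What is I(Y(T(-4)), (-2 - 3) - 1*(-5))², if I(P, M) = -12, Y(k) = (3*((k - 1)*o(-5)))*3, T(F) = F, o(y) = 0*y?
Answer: 144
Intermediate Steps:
o(y) = 0
Y(k) = 0 (Y(k) = (3*((k - 1)*0))*3 = (3*((-1 + k)*0))*3 = (3*0)*3 = 0*3 = 0)
I(Y(T(-4)), (-2 - 3) - 1*(-5))² = (-12)² = 144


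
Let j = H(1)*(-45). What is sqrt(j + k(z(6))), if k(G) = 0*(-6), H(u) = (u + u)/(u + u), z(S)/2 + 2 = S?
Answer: 3*I*sqrt(5) ≈ 6.7082*I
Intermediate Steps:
z(S) = -4 + 2*S
H(u) = 1 (H(u) = (2*u)/((2*u)) = (2*u)*(1/(2*u)) = 1)
k(G) = 0
j = -45 (j = 1*(-45) = -45)
sqrt(j + k(z(6))) = sqrt(-45 + 0) = sqrt(-45) = 3*I*sqrt(5)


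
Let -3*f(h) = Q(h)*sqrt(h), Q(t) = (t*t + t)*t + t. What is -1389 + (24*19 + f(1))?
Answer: -934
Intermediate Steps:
Q(t) = t + t*(t + t**2) (Q(t) = (t**2 + t)*t + t = (t + t**2)*t + t = t*(t + t**2) + t = t + t*(t + t**2))
f(h) = -h**(3/2)*(1 + h + h**2)/3 (f(h) = -h*(1 + h + h**2)*sqrt(h)/3 = -h**(3/2)*(1 + h + h**2)/3)
-1389 + (24*19 + f(1)) = -1389 + (24*19 + 1**(3/2)*(-1 - 1*1 - 1*1**2)/3) = -1389 + (456 + (1/3)*1*(-1 - 1 - 1*1)) = -1389 + (456 + (1/3)*1*(-1 - 1 - 1)) = -1389 + (456 + (1/3)*1*(-3)) = -1389 + (456 - 1) = -1389 + 455 = -934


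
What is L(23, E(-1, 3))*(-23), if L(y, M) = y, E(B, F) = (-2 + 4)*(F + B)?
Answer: -529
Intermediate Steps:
E(B, F) = 2*B + 2*F (E(B, F) = 2*(B + F) = 2*B + 2*F)
L(23, E(-1, 3))*(-23) = 23*(-23) = -529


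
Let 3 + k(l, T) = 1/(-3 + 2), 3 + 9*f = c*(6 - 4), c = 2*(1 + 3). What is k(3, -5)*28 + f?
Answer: -995/9 ≈ -110.56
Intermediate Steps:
c = 8 (c = 2*4 = 8)
f = 13/9 (f = -1/3 + (8*(6 - 4))/9 = -1/3 + (8*2)/9 = -1/3 + (1/9)*16 = -1/3 + 16/9 = 13/9 ≈ 1.4444)
k(l, T) = -4 (k(l, T) = -3 + 1/(-3 + 2) = -3 + 1/(-1) = -3 - 1 = -4)
k(3, -5)*28 + f = -4*28 + 13/9 = -112 + 13/9 = -995/9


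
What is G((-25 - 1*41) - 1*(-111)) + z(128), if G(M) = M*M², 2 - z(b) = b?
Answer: 90999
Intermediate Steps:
z(b) = 2 - b
G(M) = M³
G((-25 - 1*41) - 1*(-111)) + z(128) = ((-25 - 1*41) - 1*(-111))³ + (2 - 1*128) = ((-25 - 41) + 111)³ + (2 - 128) = (-66 + 111)³ - 126 = 45³ - 126 = 91125 - 126 = 90999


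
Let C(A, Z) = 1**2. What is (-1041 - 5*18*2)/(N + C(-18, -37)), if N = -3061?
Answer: 407/1020 ≈ 0.39902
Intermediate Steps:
C(A, Z) = 1
(-1041 - 5*18*2)/(N + C(-18, -37)) = (-1041 - 5*18*2)/(-3061 + 1) = (-1041 - 90*2)/(-3060) = (-1041 - 180)*(-1/3060) = -1221*(-1/3060) = 407/1020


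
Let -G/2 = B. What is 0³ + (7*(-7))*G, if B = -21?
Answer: -2058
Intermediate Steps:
G = 42 (G = -2*(-21) = 42)
0³ + (7*(-7))*G = 0³ + (7*(-7))*42 = 0 - 49*42 = 0 - 2058 = -2058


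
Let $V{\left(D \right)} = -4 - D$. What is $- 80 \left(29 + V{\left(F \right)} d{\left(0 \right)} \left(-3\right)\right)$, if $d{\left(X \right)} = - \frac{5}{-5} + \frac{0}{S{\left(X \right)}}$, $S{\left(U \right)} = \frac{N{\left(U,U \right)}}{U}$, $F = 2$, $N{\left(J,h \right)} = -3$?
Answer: $-3760$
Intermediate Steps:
$S{\left(U \right)} = - \frac{3}{U}$
$d{\left(X \right)} = 1$ ($d{\left(X \right)} = - \frac{5}{-5} + \frac{0}{\left(-3\right) \frac{1}{X}} = \left(-5\right) \left(- \frac{1}{5}\right) + 0 \left(- \frac{X}{3}\right) = 1 + 0 = 1$)
$- 80 \left(29 + V{\left(F \right)} d{\left(0 \right)} \left(-3\right)\right) = - 80 \left(29 + \left(-4 - 2\right) 1 \left(-3\right)\right) = - 80 \left(29 + \left(-6\right) 1 \left(-3\right)\right) = - 80 \left(29 - -18\right) = - 80 \left(29 + 18\right) = \left(-80\right) 47 = -3760$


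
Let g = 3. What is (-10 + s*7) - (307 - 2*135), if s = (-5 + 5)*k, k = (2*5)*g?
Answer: -47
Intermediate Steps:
k = 30 (k = (2*5)*3 = 10*3 = 30)
s = 0 (s = (-5 + 5)*30 = 0*30 = 0)
(-10 + s*7) - (307 - 2*135) = (-10 + 0*7) - (307 - 2*135) = (-10 + 0) - (307 - 1*270) = -10 - (307 - 270) = -10 - 1*37 = -10 - 37 = -47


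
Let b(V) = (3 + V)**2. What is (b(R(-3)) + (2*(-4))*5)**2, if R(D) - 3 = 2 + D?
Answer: 225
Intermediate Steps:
R(D) = 5 + D (R(D) = 3 + (2 + D) = 5 + D)
(b(R(-3)) + (2*(-4))*5)**2 = ((3 + (5 - 3))**2 + (2*(-4))*5)**2 = ((3 + 2)**2 - 8*5)**2 = (5**2 - 40)**2 = (25 - 40)**2 = (-15)**2 = 225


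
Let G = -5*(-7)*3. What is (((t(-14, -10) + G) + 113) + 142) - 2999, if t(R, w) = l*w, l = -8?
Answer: -2559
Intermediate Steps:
G = 105 (G = 35*3 = 105)
t(R, w) = -8*w
(((t(-14, -10) + G) + 113) + 142) - 2999 = (((-8*(-10) + 105) + 113) + 142) - 2999 = (((80 + 105) + 113) + 142) - 2999 = ((185 + 113) + 142) - 2999 = (298 + 142) - 2999 = 440 - 2999 = -2559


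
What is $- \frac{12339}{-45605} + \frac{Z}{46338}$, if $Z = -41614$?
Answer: $- \frac{663020944}{1056622245} \approx -0.62749$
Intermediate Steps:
$- \frac{12339}{-45605} + \frac{Z}{46338} = - \frac{12339}{-45605} - \frac{41614}{46338} = \left(-12339\right) \left(- \frac{1}{45605}\right) - \frac{20807}{23169} = \frac{12339}{45605} - \frac{20807}{23169} = - \frac{663020944}{1056622245}$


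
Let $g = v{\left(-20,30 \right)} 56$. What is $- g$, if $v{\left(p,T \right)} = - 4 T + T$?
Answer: $5040$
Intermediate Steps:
$v{\left(p,T \right)} = - 3 T$
$g = -5040$ ($g = \left(-3\right) 30 \cdot 56 = \left(-90\right) 56 = -5040$)
$- g = \left(-1\right) \left(-5040\right) = 5040$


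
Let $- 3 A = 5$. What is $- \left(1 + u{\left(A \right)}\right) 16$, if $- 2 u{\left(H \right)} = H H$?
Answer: $\frac{56}{9} \approx 6.2222$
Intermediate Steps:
$A = - \frac{5}{3}$ ($A = \left(- \frac{1}{3}\right) 5 = - \frac{5}{3} \approx -1.6667$)
$u{\left(H \right)} = - \frac{H^{2}}{2}$ ($u{\left(H \right)} = - \frac{H H}{2} = - \frac{H^{2}}{2}$)
$- \left(1 + u{\left(A \right)}\right) 16 = - \left(1 - \frac{\left(- \frac{5}{3}\right)^{2}}{2}\right) 16 = - \left(1 - \frac{25}{18}\right) 16 = - \frac{\left(-7\right) 16}{18} = \left(-1\right) \left(- \frac{56}{9}\right) = \frac{56}{9}$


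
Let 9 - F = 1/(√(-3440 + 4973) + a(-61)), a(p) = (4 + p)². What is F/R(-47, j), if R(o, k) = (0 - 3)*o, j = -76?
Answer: 10554107/165353332 + √1533/1488179988 ≈ 0.063828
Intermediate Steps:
R(o, k) = -3*o
F = 9 - 1/(3249 + √1533) (F = 9 - 1/(√(-3440 + 4973) + (4 - 61)²) = 9 - 1/(√1533 + (-57)²) = 9 - 1/(√1533 + 3249) = 9 - 1/(3249 + √1533) ≈ 8.9997)
F/R(-47, j) = (31662321/3518156 + √1533/10554468)/((-3*(-47))) = (31662321/3518156 + √1533/10554468)/141 = (31662321/3518156 + √1533/10554468)*(1/141) = 10554107/165353332 + √1533/1488179988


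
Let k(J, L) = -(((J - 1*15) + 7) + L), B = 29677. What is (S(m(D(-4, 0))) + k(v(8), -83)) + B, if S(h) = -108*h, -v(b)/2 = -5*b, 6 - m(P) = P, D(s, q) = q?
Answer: 29040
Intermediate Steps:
m(P) = 6 - P
v(b) = 10*b (v(b) = -(-10)*b = 10*b)
k(J, L) = 8 - J - L (k(J, L) = -(((J - 15) + 7) + L) = -(((-15 + J) + 7) + L) = -((-8 + J) + L) = -(-8 + J + L) = 8 - J - L)
(S(m(D(-4, 0))) + k(v(8), -83)) + B = (-108*(6 - 1*0) + (8 - 10*8 - 1*(-83))) + 29677 = (-108*(6 + 0) + (8 - 1*80 + 83)) + 29677 = (-108*6 + (8 - 80 + 83)) + 29677 = (-648 + 11) + 29677 = -637 + 29677 = 29040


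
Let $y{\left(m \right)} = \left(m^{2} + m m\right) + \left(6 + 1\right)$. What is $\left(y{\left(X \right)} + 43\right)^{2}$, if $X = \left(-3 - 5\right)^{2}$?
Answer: $67930564$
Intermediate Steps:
$X = 64$ ($X = \left(-8\right)^{2} = 64$)
$y{\left(m \right)} = 7 + 2 m^{2}$ ($y{\left(m \right)} = \left(m^{2} + m^{2}\right) + 7 = 2 m^{2} + 7 = 7 + 2 m^{2}$)
$\left(y{\left(X \right)} + 43\right)^{2} = \left(\left(7 + 2 \cdot 64^{2}\right) + 43\right)^{2} = \left(\left(7 + 2 \cdot 4096\right) + 43\right)^{2} = \left(\left(7 + 8192\right) + 43\right)^{2} = \left(8199 + 43\right)^{2} = 8242^{2} = 67930564$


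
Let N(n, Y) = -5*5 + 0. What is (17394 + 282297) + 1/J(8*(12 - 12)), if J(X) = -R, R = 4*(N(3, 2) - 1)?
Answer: 31167865/104 ≈ 2.9969e+5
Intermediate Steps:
N(n, Y) = -25 (N(n, Y) = -25 + 0 = -25)
R = -104 (R = 4*(-25 - 1) = 4*(-26) = -104)
J(X) = 104 (J(X) = -1*(-104) = 104)
(17394 + 282297) + 1/J(8*(12 - 12)) = (17394 + 282297) + 1/104 = 299691 + 1/104 = 31167865/104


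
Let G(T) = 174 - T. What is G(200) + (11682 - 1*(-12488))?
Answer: 24144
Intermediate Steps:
G(200) + (11682 - 1*(-12488)) = (174 - 1*200) + (11682 - 1*(-12488)) = (174 - 200) + (11682 + 12488) = -26 + 24170 = 24144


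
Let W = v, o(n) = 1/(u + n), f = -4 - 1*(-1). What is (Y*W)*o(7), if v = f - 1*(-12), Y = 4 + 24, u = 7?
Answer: 18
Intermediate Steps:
f = -3 (f = -4 + 1 = -3)
o(n) = 1/(7 + n)
Y = 28
v = 9 (v = -3 - 1*(-12) = -3 + 12 = 9)
W = 9
(Y*W)*o(7) = (28*9)/(7 + 7) = 252/14 = 252*(1/14) = 18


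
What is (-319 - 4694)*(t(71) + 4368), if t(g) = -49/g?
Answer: -1554426027/71 ≈ -2.1893e+7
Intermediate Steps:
(-319 - 4694)*(t(71) + 4368) = (-319 - 4694)*(-49/71 + 4368) = -5013*(-49*1/71 + 4368) = -5013*(-49/71 + 4368) = -5013*310079/71 = -1554426027/71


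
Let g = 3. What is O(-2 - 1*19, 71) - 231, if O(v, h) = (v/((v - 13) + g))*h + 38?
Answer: -4492/31 ≈ -144.90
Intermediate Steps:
O(v, h) = 38 + h*v/(-10 + v) (O(v, h) = (v/((v - 13) + 3))*h + 38 = (v/((-13 + v) + 3))*h + 38 = (v/(-10 + v))*h + 38 = h*v/(-10 + v) + 38 = 38 + h*v/(-10 + v))
O(-2 - 1*19, 71) - 231 = (-380 + 38*(-2 - 1*19) + 71*(-2 - 1*19))/(-10 + (-2 - 1*19)) - 231 = (-380 + 38*(-2 - 19) + 71*(-2 - 19))/(-10 + (-2 - 19)) - 231 = (-380 + 38*(-21) + 71*(-21))/(-10 - 21) - 231 = (-380 - 798 - 1491)/(-31) - 231 = -1/31*(-2669) - 231 = 2669/31 - 231 = -4492/31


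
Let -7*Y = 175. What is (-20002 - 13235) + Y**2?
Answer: -32612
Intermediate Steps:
Y = -25 (Y = -1/7*175 = -25)
(-20002 - 13235) + Y**2 = (-20002 - 13235) + (-25)**2 = -33237 + 625 = -32612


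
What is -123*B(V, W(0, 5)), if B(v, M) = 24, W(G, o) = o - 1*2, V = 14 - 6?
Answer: -2952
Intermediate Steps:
V = 8
W(G, o) = -2 + o (W(G, o) = o - 2 = -2 + o)
-123*B(V, W(0, 5)) = -123*24 = -2952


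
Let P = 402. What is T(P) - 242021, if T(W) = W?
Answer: -241619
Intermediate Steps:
T(P) - 242021 = 402 - 242021 = -241619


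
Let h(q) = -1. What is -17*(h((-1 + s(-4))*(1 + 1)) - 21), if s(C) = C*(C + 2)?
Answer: 374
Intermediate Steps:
s(C) = C*(2 + C)
-17*(h((-1 + s(-4))*(1 + 1)) - 21) = -17*(-1 - 21) = -17*(-22) = 374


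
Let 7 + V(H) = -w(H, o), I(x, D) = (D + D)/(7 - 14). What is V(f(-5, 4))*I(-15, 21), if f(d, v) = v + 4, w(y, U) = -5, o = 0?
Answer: 12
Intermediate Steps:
f(d, v) = 4 + v
I(x, D) = -2*D/7 (I(x, D) = (2*D)/(-7) = (2*D)*(-⅐) = -2*D/7)
V(H) = -2 (V(H) = -7 - 1*(-5) = -7 + 5 = -2)
V(f(-5, 4))*I(-15, 21) = -(-4)*21/7 = -2*(-6) = 12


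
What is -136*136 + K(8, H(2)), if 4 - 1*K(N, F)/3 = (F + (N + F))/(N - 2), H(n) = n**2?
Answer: -18492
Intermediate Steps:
K(N, F) = 12 - 3*(N + 2*F)/(-2 + N) (K(N, F) = 12 - 3*(F + (N + F))/(N - 2) = 12 - 3*(F + (F + N))/(-2 + N) = 12 - 3*(N + 2*F)/(-2 + N))
-136*136 + K(8, H(2)) = -136*136 + 3*(-8 - 2*2**2 + 3*8)/(-2 + 8) = -18496 + 3*(-8 - 2*4 + 24)/6 = -18496 + 3*(1/6)*(-8 - 8 + 24) = -18496 + 3*(1/6)*8 = -18496 + 4 = -18492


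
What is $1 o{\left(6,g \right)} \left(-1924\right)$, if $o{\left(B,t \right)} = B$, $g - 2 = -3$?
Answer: $-11544$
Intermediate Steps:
$g = -1$ ($g = 2 - 3 = -1$)
$1 o{\left(6,g \right)} \left(-1924\right) = 1 \cdot 6 \left(-1924\right) = 6 \left(-1924\right) = -11544$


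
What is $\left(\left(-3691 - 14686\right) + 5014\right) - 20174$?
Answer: $-33537$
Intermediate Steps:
$\left(\left(-3691 - 14686\right) + 5014\right) - 20174 = \left(-18377 + 5014\right) - 20174 = -13363 - 20174 = -33537$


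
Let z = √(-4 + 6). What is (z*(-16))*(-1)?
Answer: 16*√2 ≈ 22.627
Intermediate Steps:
z = √2 ≈ 1.4142
(z*(-16))*(-1) = (√2*(-16))*(-1) = -16*√2*(-1) = 16*√2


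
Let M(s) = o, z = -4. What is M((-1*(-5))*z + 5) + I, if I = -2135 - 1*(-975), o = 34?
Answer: -1126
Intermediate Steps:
M(s) = 34
I = -1160 (I = -2135 + 975 = -1160)
M((-1*(-5))*z + 5) + I = 34 - 1160 = -1126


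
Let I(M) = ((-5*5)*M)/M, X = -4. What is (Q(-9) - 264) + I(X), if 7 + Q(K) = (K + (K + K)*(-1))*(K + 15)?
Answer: -242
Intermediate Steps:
Q(K) = -7 - K*(15 + K) (Q(K) = -7 + (K + (K + K)*(-1))*(K + 15) = -7 + (K + (2*K)*(-1))*(15 + K) = -7 + (K - 2*K)*(15 + K) = -7 + (-K)*(15 + K) = -7 - K*(15 + K))
I(M) = -25 (I(M) = (-25*M)/M = -25)
(Q(-9) - 264) + I(X) = ((-7 - 1*(-9)² - 15*(-9)) - 264) - 25 = ((-7 - 1*81 + 135) - 264) - 25 = ((-7 - 81 + 135) - 264) - 25 = (47 - 264) - 25 = -217 - 25 = -242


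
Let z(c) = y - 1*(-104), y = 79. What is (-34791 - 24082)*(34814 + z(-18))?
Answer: -2060378381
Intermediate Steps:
z(c) = 183 (z(c) = 79 - 1*(-104) = 79 + 104 = 183)
(-34791 - 24082)*(34814 + z(-18)) = (-34791 - 24082)*(34814 + 183) = -58873*34997 = -2060378381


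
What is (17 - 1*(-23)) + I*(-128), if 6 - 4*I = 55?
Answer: 1608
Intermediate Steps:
I = -49/4 (I = 3/2 - ¼*55 = 3/2 - 55/4 = -49/4 ≈ -12.250)
(17 - 1*(-23)) + I*(-128) = (17 - 1*(-23)) - 49/4*(-128) = (17 + 23) + 1568 = 40 + 1568 = 1608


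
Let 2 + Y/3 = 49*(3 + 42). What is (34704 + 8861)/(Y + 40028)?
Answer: 43565/46637 ≈ 0.93413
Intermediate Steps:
Y = 6609 (Y = -6 + 3*(49*(3 + 42)) = -6 + 3*(49*45) = -6 + 3*2205 = -6 + 6615 = 6609)
(34704 + 8861)/(Y + 40028) = (34704 + 8861)/(6609 + 40028) = 43565/46637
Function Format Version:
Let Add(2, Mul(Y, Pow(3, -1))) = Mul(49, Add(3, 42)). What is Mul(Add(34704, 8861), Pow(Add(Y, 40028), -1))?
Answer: Rational(43565, 46637) ≈ 0.93413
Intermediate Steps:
Y = 6609 (Y = Add(-6, Mul(3, Mul(49, Add(3, 42)))) = Add(-6, Mul(3, Mul(49, 45))) = Add(-6, Mul(3, 2205)) = Add(-6, 6615) = 6609)
Mul(Add(34704, 8861), Pow(Add(Y, 40028), -1)) = Mul(Add(34704, 8861), Pow(Add(6609, 40028), -1)) = Mul(43565, Pow(46637, -1)) = Mul(43565, Rational(1, 46637)) = Rational(43565, 46637)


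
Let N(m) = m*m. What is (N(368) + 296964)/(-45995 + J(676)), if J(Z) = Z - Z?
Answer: -432388/45995 ≈ -9.4008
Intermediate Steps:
N(m) = m²
J(Z) = 0
(N(368) + 296964)/(-45995 + J(676)) = (368² + 296964)/(-45995 + 0) = (135424 + 296964)/(-45995) = 432388*(-1/45995) = -432388/45995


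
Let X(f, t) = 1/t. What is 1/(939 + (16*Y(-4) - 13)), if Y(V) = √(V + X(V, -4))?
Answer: 463/429282 - 2*I*√17/214641 ≈ 0.0010785 - 3.8419e-5*I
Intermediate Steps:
Y(V) = √(-¼ + V) (Y(V) = √(V + 1/(-4)) = √(V - ¼) = √(-¼ + V))
1/(939 + (16*Y(-4) - 13)) = 1/(939 + (16*(√(-1 + 4*(-4))/2) - 13)) = 1/(939 + (16*(√(-1 - 16)/2) - 13)) = 1/(939 + (16*(√(-17)/2) - 13)) = 1/(939 + (16*((I*√17)/2) - 13)) = 1/(939 + (16*(I*√17/2) - 13)) = 1/(939 + (8*I*√17 - 13)) = 1/(939 + (-13 + 8*I*√17)) = 1/(926 + 8*I*√17)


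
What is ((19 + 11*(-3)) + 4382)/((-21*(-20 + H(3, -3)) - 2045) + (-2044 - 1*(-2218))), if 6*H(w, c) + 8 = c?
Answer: -8736/2825 ≈ -3.0924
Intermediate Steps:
H(w, c) = -4/3 + c/6
((19 + 11*(-3)) + 4382)/((-21*(-20 + H(3, -3)) - 2045) + (-2044 - 1*(-2218))) = ((19 + 11*(-3)) + 4382)/((-21*(-20 + (-4/3 + (1/6)*(-3))) - 2045) + (-2044 - 1*(-2218))) = ((19 - 33) + 4382)/((-21*(-20 + (-4/3 - 1/2)) - 2045) + (-2044 + 2218)) = (-14 + 4382)/((-21*(-20 - 11/6) - 2045) + 174) = 4368/((-21*(-131/6) - 2045) + 174) = 4368/((917/2 - 2045) + 174) = 4368/(-3173/2 + 174) = 4368/(-2825/2) = 4368*(-2/2825) = -8736/2825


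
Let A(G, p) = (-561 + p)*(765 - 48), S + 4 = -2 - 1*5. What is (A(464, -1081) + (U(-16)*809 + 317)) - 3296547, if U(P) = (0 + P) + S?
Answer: -4495387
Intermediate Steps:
S = -11 (S = -4 + (-2 - 1*5) = -4 + (-2 - 5) = -4 - 7 = -11)
A(G, p) = -402237 + 717*p (A(G, p) = (-561 + p)*717 = -402237 + 717*p)
U(P) = -11 + P (U(P) = (0 + P) - 11 = P - 11 = -11 + P)
(A(464, -1081) + (U(-16)*809 + 317)) - 3296547 = ((-402237 + 717*(-1081)) + ((-11 - 16)*809 + 317)) - 3296547 = ((-402237 - 775077) + (-27*809 + 317)) - 3296547 = (-1177314 + (-21843 + 317)) - 3296547 = (-1177314 - 21526) - 3296547 = -1198840 - 3296547 = -4495387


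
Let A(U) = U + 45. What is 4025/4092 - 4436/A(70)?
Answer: -17689237/470580 ≈ -37.590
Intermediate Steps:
A(U) = 45 + U
4025/4092 - 4436/A(70) = 4025/4092 - 4436/(45 + 70) = 4025*(1/4092) - 4436/115 = 4025/4092 - 4436*1/115 = 4025/4092 - 4436/115 = -17689237/470580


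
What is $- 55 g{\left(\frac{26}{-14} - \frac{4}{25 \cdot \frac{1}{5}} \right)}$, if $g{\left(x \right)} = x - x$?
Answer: $0$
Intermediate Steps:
$g{\left(x \right)} = 0$
$- 55 g{\left(\frac{26}{-14} - \frac{4}{25 \cdot \frac{1}{5}} \right)} = \left(-55\right) 0 = 0$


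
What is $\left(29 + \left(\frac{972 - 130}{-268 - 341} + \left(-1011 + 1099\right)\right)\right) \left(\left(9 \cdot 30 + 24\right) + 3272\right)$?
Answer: $\frac{251085626}{609} \approx 4.1229 \cdot 10^{5}$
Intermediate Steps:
$\left(29 + \left(\frac{972 - 130}{-268 - 341} + \left(-1011 + 1099\right)\right)\right) \left(\left(9 \cdot 30 + 24\right) + 3272\right) = \left(29 + \left(\frac{842}{-609} + 88\right)\right) \left(\left(270 + 24\right) + 3272\right) = \left(29 + \left(842 \left(- \frac{1}{609}\right) + 88\right)\right) \left(294 + 3272\right) = \left(29 + \left(- \frac{842}{609} + 88\right)\right) 3566 = \left(29 + \frac{52750}{609}\right) 3566 = \frac{70411}{609} \cdot 3566 = \frac{251085626}{609}$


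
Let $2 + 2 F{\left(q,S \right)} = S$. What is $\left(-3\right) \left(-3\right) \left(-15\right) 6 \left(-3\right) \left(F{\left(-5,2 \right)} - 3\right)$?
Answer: $-7290$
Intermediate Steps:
$F{\left(q,S \right)} = -1 + \frac{S}{2}$
$\left(-3\right) \left(-3\right) \left(-15\right) 6 \left(-3\right) \left(F{\left(-5,2 \right)} - 3\right) = \left(-3\right) \left(-3\right) \left(-15\right) 6 \left(-3\right) \left(\left(-1 + \frac{1}{2} \cdot 2\right) - 3\right) = 9 \left(-15\right) \left(- 18 \left(\left(-1 + 1\right) - 3\right)\right) = - 135 \left(- 18 \left(0 - 3\right)\right) = - 135 \left(\left(-18\right) \left(-3\right)\right) = \left(-135\right) 54 = -7290$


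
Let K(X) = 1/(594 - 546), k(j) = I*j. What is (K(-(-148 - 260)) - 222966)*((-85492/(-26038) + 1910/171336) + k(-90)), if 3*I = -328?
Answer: -117494239214461564351/53534961216 ≈ -2.1947e+9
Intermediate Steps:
I = -328/3 (I = (⅓)*(-328) = -328/3 ≈ -109.33)
k(j) = -328*j/3
K(X) = 1/48
(K(-(-148 - 260)) - 222966)*((-85492/(-26038) + 1910/171336) + k(-90)) = (1/48 - 222966)*((-85492/(-26038) + 1910/171336) - 328/3*(-90)) = -10702367*((-85492*(-1/26038) + 1910*(1/171336)) + 9840)/48 = -10702367*((42746/13019 + 955/85668) + 9840)/48 = -10702367*(3674397473/1115311692 + 9840)/48 = -10702367/48*10978341446753/1115311692 = -117494239214461564351/53534961216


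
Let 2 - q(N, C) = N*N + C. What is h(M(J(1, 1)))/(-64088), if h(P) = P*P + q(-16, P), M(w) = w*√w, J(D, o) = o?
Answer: 127/32044 ≈ 0.0039633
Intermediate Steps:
M(w) = w^(3/2)
q(N, C) = 2 - C - N² (q(N, C) = 2 - (N*N + C) = 2 - (N² + C) = 2 - (C + N²) = 2 + (-C - N²) = 2 - C - N²)
h(P) = -254 + P² - P (h(P) = P*P + (2 - P - 1*(-16)²) = P² + (2 - P - 1*256) = P² + (2 - P - 256) = P² + (-254 - P) = -254 + P² - P)
h(M(J(1, 1)))/(-64088) = (-254 + (1^(3/2))² - 1^(3/2))/(-64088) = (-254 + 1² - 1*1)*(-1/64088) = (-254 + 1 - 1)*(-1/64088) = -254*(-1/64088) = 127/32044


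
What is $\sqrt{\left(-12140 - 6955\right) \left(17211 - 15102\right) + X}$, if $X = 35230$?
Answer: $5 i \sqrt{1609445} \approx 6343.2 i$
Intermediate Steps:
$\sqrt{\left(-12140 - 6955\right) \left(17211 - 15102\right) + X} = \sqrt{\left(-12140 - 6955\right) \left(17211 - 15102\right) + 35230} = \sqrt{\left(-19095\right) 2109 + 35230} = \sqrt{-40271355 + 35230} = \sqrt{-40236125} = 5 i \sqrt{1609445}$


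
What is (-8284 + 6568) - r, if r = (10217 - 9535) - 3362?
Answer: 964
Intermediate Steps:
r = -2680 (r = 682 - 3362 = -2680)
(-8284 + 6568) - r = (-8284 + 6568) - 1*(-2680) = -1716 + 2680 = 964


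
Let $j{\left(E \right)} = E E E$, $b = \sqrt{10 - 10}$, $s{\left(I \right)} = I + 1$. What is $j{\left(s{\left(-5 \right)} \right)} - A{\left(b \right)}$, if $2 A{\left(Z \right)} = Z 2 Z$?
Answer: $-64$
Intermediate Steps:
$s{\left(I \right)} = 1 + I$
$b = 0$ ($b = \sqrt{0} = 0$)
$j{\left(E \right)} = E^{3}$ ($j{\left(E \right)} = E^{2} E = E^{3}$)
$A{\left(Z \right)} = Z^{2}$ ($A{\left(Z \right)} = \frac{Z 2 Z}{2} = \frac{2 Z Z}{2} = \frac{2 Z^{2}}{2} = Z^{2}$)
$j{\left(s{\left(-5 \right)} \right)} - A{\left(b \right)} = \left(1 - 5\right)^{3} - 0^{2} = \left(-4\right)^{3} - 0 = -64 + 0 = -64$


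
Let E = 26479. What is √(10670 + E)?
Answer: √37149 ≈ 192.74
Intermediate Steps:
√(10670 + E) = √(10670 + 26479) = √37149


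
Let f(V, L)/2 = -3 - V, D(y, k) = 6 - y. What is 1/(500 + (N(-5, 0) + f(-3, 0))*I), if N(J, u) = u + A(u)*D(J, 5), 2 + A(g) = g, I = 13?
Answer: 1/214 ≈ 0.0046729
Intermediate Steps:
f(V, L) = -6 - 2*V (f(V, L) = 2*(-3 - V) = -6 - 2*V)
A(g) = -2 + g
N(J, u) = u + (-2 + u)*(6 - J)
1/(500 + (N(-5, 0) + f(-3, 0))*I) = 1/(500 + ((0 - (-6 - 5)*(-2 + 0)) + (-6 - 2*(-3)))*13) = 1/(500 + ((0 - 1*(-11)*(-2)) + (-6 + 6))*13) = 1/(500 + ((0 - 22) + 0)*13) = 1/(500 + (-22 + 0)*13) = 1/(500 - 22*13) = 1/(500 - 286) = 1/214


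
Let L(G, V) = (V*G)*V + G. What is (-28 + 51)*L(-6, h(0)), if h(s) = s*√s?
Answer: -138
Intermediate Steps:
h(s) = s^(3/2)
L(G, V) = G + G*V² (L(G, V) = (G*V)*V + G = G*V² + G = G + G*V²)
(-28 + 51)*L(-6, h(0)) = (-28 + 51)*(-6*(1 + (0^(3/2))²)) = 23*(-6*(1 + 0²)) = 23*(-6*(1 + 0)) = 23*(-6*1) = 23*(-6) = -138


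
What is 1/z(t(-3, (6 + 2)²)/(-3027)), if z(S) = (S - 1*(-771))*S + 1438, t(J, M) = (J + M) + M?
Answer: 9162729/12884292802 ≈ 0.00071116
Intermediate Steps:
t(J, M) = J + 2*M
z(S) = 1438 + S*(771 + S) (z(S) = (S + 771)*S + 1438 = (771 + S)*S + 1438 = S*(771 + S) + 1438 = 1438 + S*(771 + S))
1/z(t(-3, (6 + 2)²)/(-3027)) = 1/(1438 + ((-3 + 2*(6 + 2)²)/(-3027))² + 771*((-3 + 2*(6 + 2)²)/(-3027))) = 1/(1438 + ((-3 + 2*8²)*(-1/3027))² + 771*((-3 + 2*8²)*(-1/3027))) = 1/(1438 + ((-3 + 2*64)*(-1/3027))² + 771*((-3 + 2*64)*(-1/3027))) = 1/(1438 + ((-3 + 128)*(-1/3027))² + 771*((-3 + 128)*(-1/3027))) = 1/(1438 + (125*(-1/3027))² + 771*(125*(-1/3027))) = 1/(1438 + (-125/3027)² + 771*(-125/3027)) = 1/(1438 + 15625/9162729 - 32125/1009) = 1/(12884292802/9162729) = 9162729/12884292802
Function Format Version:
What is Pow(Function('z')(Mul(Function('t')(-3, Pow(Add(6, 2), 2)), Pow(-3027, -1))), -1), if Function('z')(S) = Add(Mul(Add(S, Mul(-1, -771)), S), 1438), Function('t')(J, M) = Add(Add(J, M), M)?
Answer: Rational(9162729, 12884292802) ≈ 0.00071116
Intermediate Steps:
Function('t')(J, M) = Add(J, Mul(2, M))
Function('z')(S) = Add(1438, Mul(S, Add(771, S))) (Function('z')(S) = Add(Mul(Add(S, 771), S), 1438) = Add(Mul(Add(771, S), S), 1438) = Add(Mul(S, Add(771, S)), 1438) = Add(1438, Mul(S, Add(771, S))))
Pow(Function('z')(Mul(Function('t')(-3, Pow(Add(6, 2), 2)), Pow(-3027, -1))), -1) = Pow(Add(1438, Pow(Mul(Add(-3, Mul(2, Pow(Add(6, 2), 2))), Pow(-3027, -1)), 2), Mul(771, Mul(Add(-3, Mul(2, Pow(Add(6, 2), 2))), Pow(-3027, -1)))), -1) = Pow(Add(1438, Pow(Mul(Add(-3, Mul(2, Pow(8, 2))), Rational(-1, 3027)), 2), Mul(771, Mul(Add(-3, Mul(2, Pow(8, 2))), Rational(-1, 3027)))), -1) = Pow(Add(1438, Pow(Mul(Add(-3, Mul(2, 64)), Rational(-1, 3027)), 2), Mul(771, Mul(Add(-3, Mul(2, 64)), Rational(-1, 3027)))), -1) = Pow(Add(1438, Pow(Mul(Add(-3, 128), Rational(-1, 3027)), 2), Mul(771, Mul(Add(-3, 128), Rational(-1, 3027)))), -1) = Pow(Add(1438, Pow(Mul(125, Rational(-1, 3027)), 2), Mul(771, Mul(125, Rational(-1, 3027)))), -1) = Pow(Add(1438, Pow(Rational(-125, 3027), 2), Mul(771, Rational(-125, 3027))), -1) = Pow(Add(1438, Rational(15625, 9162729), Rational(-32125, 1009)), -1) = Pow(Rational(12884292802, 9162729), -1) = Rational(9162729, 12884292802)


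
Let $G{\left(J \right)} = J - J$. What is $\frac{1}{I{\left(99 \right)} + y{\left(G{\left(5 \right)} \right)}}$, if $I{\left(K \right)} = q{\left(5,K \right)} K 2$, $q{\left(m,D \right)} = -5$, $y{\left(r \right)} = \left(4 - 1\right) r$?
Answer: $- \frac{1}{990} \approx -0.0010101$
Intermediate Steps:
$G{\left(J \right)} = 0$
$y{\left(r \right)} = 3 r$
$I{\left(K \right)} = - 10 K$ ($I{\left(K \right)} = - 5 K 2 = - 10 K$)
$\frac{1}{I{\left(99 \right)} + y{\left(G{\left(5 \right)} \right)}} = \frac{1}{\left(-10\right) 99 + 3 \cdot 0} = \frac{1}{-990 + 0} = \frac{1}{-990} = - \frac{1}{990}$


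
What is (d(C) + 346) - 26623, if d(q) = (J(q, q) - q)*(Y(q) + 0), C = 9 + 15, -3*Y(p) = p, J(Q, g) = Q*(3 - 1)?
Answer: -26469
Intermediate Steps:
J(Q, g) = 2*Q (J(Q, g) = Q*2 = 2*Q)
Y(p) = -p/3
C = 24
d(q) = -q²/3 (d(q) = (2*q - q)*(-q/3 + 0) = q*(-q/3) = -q²/3)
(d(C) + 346) - 26623 = (-⅓*24² + 346) - 26623 = (-⅓*576 + 346) - 26623 = (-192 + 346) - 26623 = 154 - 26623 = -26469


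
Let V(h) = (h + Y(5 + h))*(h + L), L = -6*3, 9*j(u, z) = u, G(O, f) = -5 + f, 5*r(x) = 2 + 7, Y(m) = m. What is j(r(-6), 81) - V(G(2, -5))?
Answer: -2099/5 ≈ -419.80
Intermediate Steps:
r(x) = 9/5 (r(x) = (2 + 7)/5 = (1/5)*9 = 9/5)
j(u, z) = u/9
L = -18
V(h) = (-18 + h)*(5 + 2*h) (V(h) = (h + (5 + h))*(h - 18) = (5 + 2*h)*(-18 + h) = (-18 + h)*(5 + 2*h))
j(r(-6), 81) - V(G(2, -5)) = (1/9)*(9/5) - (-90 - 31*(-5 - 5) + 2*(-5 - 5)**2) = 1/5 - (-90 - 31*(-10) + 2*(-10)**2) = 1/5 - (-90 + 310 + 2*100) = 1/5 - (-90 + 310 + 200) = 1/5 - 1*420 = 1/5 - 420 = -2099/5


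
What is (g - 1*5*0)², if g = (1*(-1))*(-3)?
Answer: 9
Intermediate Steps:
g = 3 (g = -1*(-3) = 3)
(g - 1*5*0)² = (3 - 1*5*0)² = (3 - 5*0)² = (3 + 0)² = 3² = 9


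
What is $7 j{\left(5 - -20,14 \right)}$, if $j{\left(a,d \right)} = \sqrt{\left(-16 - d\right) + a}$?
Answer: $7 i \sqrt{5} \approx 15.652 i$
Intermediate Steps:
$j{\left(a,d \right)} = \sqrt{-16 + a - d}$
$7 j{\left(5 - -20,14 \right)} = 7 \sqrt{-16 + \left(5 - -20\right) - 14} = 7 \sqrt{-16 + \left(5 + 20\right) - 14} = 7 \sqrt{-16 + 25 - 14} = 7 \sqrt{-5} = 7 i \sqrt{5}$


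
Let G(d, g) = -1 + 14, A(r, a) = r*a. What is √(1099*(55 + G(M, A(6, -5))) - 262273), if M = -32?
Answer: I*√187541 ≈ 433.06*I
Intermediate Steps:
A(r, a) = a*r
G(d, g) = 13
√(1099*(55 + G(M, A(6, -5))) - 262273) = √(1099*(55 + 13) - 262273) = √(1099*68 - 262273) = √(74732 - 262273) = √(-187541) = I*√187541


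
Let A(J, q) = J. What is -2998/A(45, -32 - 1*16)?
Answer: -2998/45 ≈ -66.622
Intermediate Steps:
-2998/A(45, -32 - 1*16) = -2998/45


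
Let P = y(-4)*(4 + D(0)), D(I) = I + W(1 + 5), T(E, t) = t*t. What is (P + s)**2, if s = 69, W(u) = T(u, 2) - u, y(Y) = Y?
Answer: 3721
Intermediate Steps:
T(E, t) = t**2
W(u) = 4 - u (W(u) = 2**2 - u = 4 - u)
D(I) = -2 + I (D(I) = I + (4 - (1 + 5)) = I + (4 - 1*6) = I + (4 - 6) = I - 2 = -2 + I)
P = -8 (P = -4*(4 + (-2 + 0)) = -4*(4 - 2) = -4*2 = -8)
(P + s)**2 = (-8 + 69)**2 = 61**2 = 3721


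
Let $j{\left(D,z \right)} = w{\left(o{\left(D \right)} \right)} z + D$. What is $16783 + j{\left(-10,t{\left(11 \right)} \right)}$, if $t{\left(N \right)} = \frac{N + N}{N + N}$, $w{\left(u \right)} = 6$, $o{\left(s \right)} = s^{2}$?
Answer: $16779$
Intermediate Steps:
$t{\left(N \right)} = 1$ ($t{\left(N \right)} = \frac{2 N}{2 N} = 2 N \frac{1}{2 N} = 1$)
$j{\left(D,z \right)} = D + 6 z$ ($j{\left(D,z \right)} = 6 z + D = D + 6 z$)
$16783 + j{\left(-10,t{\left(11 \right)} \right)} = 16783 + \left(-10 + 6 \cdot 1\right) = 16783 + \left(-10 + 6\right) = 16783 - 4 = 16779$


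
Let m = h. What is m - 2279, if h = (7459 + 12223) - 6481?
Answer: 10922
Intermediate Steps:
h = 13201 (h = 19682 - 6481 = 13201)
m = 13201
m - 2279 = 13201 - 2279 = 10922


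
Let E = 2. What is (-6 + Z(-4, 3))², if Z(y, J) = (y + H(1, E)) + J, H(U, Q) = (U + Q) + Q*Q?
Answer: 0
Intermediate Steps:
H(U, Q) = Q + U + Q² (H(U, Q) = (Q + U) + Q² = Q + U + Q²)
Z(y, J) = 7 + J + y (Z(y, J) = (y + (2 + 1 + 2²)) + J = (y + (2 + 1 + 4)) + J = (y + 7) + J = (7 + y) + J = 7 + J + y)
(-6 + Z(-4, 3))² = (-6 + (7 + 3 - 4))² = (-6 + 6)² = 0² = 0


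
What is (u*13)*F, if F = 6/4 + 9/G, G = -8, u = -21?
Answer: -819/8 ≈ -102.38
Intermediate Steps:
F = 3/8 (F = 6/4 + 9/(-8) = 6*(¼) + 9*(-⅛) = 3/2 - 9/8 = 3/8 ≈ 0.37500)
(u*13)*F = -21*13*(3/8) = -273*3/8 = -819/8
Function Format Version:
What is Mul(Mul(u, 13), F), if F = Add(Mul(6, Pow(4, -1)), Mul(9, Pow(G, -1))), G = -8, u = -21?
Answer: Rational(-819, 8) ≈ -102.38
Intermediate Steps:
F = Rational(3, 8) (F = Add(Mul(6, Pow(4, -1)), Mul(9, Pow(-8, -1))) = Add(Mul(6, Rational(1, 4)), Mul(9, Rational(-1, 8))) = Add(Rational(3, 2), Rational(-9, 8)) = Rational(3, 8) ≈ 0.37500)
Mul(Mul(u, 13), F) = Mul(Mul(-21, 13), Rational(3, 8)) = Mul(-273, Rational(3, 8)) = Rational(-819, 8)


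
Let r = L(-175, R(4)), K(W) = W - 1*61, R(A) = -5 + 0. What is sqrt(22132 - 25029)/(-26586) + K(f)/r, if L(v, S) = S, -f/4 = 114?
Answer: 517/5 - I*sqrt(2897)/26586 ≈ 103.4 - 0.0020245*I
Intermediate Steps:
f = -456 (f = -4*114 = -456)
R(A) = -5
K(W) = -61 + W (K(W) = W - 61 = -61 + W)
r = -5
sqrt(22132 - 25029)/(-26586) + K(f)/r = sqrt(22132 - 25029)/(-26586) + (-61 - 456)/(-5) = sqrt(-2897)*(-1/26586) - 517*(-1/5) = (I*sqrt(2897))*(-1/26586) + 517/5 = -I*sqrt(2897)/26586 + 517/5 = 517/5 - I*sqrt(2897)/26586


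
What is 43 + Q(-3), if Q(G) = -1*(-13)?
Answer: 56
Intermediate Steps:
Q(G) = 13
43 + Q(-3) = 43 + 13 = 56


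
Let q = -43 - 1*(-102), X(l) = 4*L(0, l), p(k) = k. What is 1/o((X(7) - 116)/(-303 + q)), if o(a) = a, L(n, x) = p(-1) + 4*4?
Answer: 61/14 ≈ 4.3571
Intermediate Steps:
L(n, x) = 15 (L(n, x) = -1 + 4*4 = -1 + 16 = 15)
X(l) = 60 (X(l) = 4*15 = 60)
q = 59 (q = -43 + 102 = 59)
1/o((X(7) - 116)/(-303 + q)) = 1/((60 - 116)/(-303 + 59)) = 1/(-56/(-244)) = 1/(-56*(-1/244)) = 1/(14/61) = 61/14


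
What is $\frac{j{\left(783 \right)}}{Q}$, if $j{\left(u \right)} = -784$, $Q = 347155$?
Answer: $- \frac{784}{347155} \approx -0.0022584$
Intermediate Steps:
$\frac{j{\left(783 \right)}}{Q} = - \frac{784}{347155}$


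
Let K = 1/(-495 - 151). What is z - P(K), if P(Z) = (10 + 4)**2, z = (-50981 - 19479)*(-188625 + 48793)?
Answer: 9852562524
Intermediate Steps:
K = -1/646 (K = 1/(-646) = -1/646 ≈ -0.0015480)
z = 9852562720 (z = -70460*(-139832) = 9852562720)
P(Z) = 196 (P(Z) = 14**2 = 196)
z - P(K) = 9852562720 - 1*196 = 9852562720 - 196 = 9852562524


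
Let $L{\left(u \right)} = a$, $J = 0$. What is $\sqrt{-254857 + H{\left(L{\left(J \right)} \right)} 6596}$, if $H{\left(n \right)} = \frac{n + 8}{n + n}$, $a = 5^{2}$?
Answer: $\frac{i \sqrt{6262591}}{5} \approx 500.5 i$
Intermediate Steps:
$a = 25$
$L{\left(u \right)} = 25$
$H{\left(n \right)} = \frac{8 + n}{2 n}$
$\sqrt{-254857 + H{\left(L{\left(J \right)} \right)} 6596} = \sqrt{-254857 + \frac{8 + 25}{2 \cdot 25} \cdot 6596} = \sqrt{-254857 + \frac{1}{2} \cdot \frac{1}{25} \cdot 33 \cdot 6596} = \sqrt{-254857 + \frac{33}{50} \cdot 6596} = \sqrt{-254857 + \frac{108834}{25}} = \sqrt{- \frac{6262591}{25}} = \frac{i \sqrt{6262591}}{5}$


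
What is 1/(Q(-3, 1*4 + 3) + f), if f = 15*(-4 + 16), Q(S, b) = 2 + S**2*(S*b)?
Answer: -1/7 ≈ -0.14286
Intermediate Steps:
Q(S, b) = 2 + b*S**3
f = 180 (f = 15*12 = 180)
1/(Q(-3, 1*4 + 3) + f) = 1/((2 + (1*4 + 3)*(-3)**3) + 180) = 1/((2 + (4 + 3)*(-27)) + 180) = 1/((2 + 7*(-27)) + 180) = 1/((2 - 189) + 180) = 1/(-187 + 180) = 1/(-7) = -1/7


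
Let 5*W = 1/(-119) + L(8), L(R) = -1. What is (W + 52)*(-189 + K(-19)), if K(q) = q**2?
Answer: 1060208/119 ≈ 8909.3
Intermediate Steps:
W = -24/119 (W = (1/(-119) - 1)/5 = (-1/119 - 1)/5 = (1/5)*(-120/119) = -24/119 ≈ -0.20168)
(W + 52)*(-189 + K(-19)) = (-24/119 + 52)*(-189 + (-19)**2) = 6164*(-189 + 361)/119 = (6164/119)*172 = 1060208/119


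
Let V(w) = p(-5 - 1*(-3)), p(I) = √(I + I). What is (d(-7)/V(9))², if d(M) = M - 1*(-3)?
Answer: -4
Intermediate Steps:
d(M) = 3 + M (d(M) = M + 3 = 3 + M)
p(I) = √2*√I (p(I) = √(2*I) = √2*√I)
V(w) = 2*I (V(w) = √2*√(-5 - 1*(-3)) = √2*√(-5 + 3) = √2*√(-2) = √2*(I*√2) = 2*I)
(d(-7)/V(9))² = ((3 - 7)/((2*I)))² = (-(-2)*I)² = (2*I)² = -4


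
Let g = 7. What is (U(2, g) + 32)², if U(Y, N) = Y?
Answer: 1156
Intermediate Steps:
(U(2, g) + 32)² = (2 + 32)² = 34² = 1156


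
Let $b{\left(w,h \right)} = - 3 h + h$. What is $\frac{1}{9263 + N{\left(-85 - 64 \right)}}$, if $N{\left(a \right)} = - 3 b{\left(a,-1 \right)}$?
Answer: $\frac{1}{9257} \approx 0.00010803$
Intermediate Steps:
$b{\left(w,h \right)} = - 2 h$
$N{\left(a \right)} = -6$ ($N{\left(a \right)} = - 3 \left(\left(-2\right) \left(-1\right)\right) = \left(-3\right) 2 = -6$)
$\frac{1}{9263 + N{\left(-85 - 64 \right)}} = \frac{1}{9263 - 6} = \frac{1}{9257}$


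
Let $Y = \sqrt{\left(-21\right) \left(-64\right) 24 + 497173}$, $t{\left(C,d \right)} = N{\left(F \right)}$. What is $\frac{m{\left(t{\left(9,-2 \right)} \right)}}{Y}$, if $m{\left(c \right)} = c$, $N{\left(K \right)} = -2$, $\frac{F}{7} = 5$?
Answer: $- \frac{2 \sqrt{529429}}{529429} \approx -0.0027487$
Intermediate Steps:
$F = 35$ ($F = 7 \cdot 5 = 35$)
$t{\left(C,d \right)} = -2$
$Y = \sqrt{529429}$ ($Y = \sqrt{1344 \cdot 24 + 497173} = \sqrt{32256 + 497173} = \sqrt{529429} \approx 727.62$)
$\frac{m{\left(t{\left(9,-2 \right)} \right)}}{Y} = - \frac{2}{\sqrt{529429}} = - 2 \frac{\sqrt{529429}}{529429} = - \frac{2 \sqrt{529429}}{529429}$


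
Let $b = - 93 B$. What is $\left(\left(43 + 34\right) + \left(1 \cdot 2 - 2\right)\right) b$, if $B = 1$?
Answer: $-7161$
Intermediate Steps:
$b = -93$ ($b = \left(-93\right) 1 = -93$)
$\left(\left(43 + 34\right) + \left(1 \cdot 2 - 2\right)\right) b = \left(\left(43 + 34\right) + \left(1 \cdot 2 - 2\right)\right) \left(-93\right) = \left(77 + \left(2 - 2\right)\right) \left(-93\right) = \left(77 + 0\right) \left(-93\right) = 77 \left(-93\right) = -7161$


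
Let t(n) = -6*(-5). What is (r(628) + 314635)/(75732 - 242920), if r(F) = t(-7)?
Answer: -314665/167188 ≈ -1.8821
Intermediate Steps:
t(n) = 30
r(F) = 30
(r(628) + 314635)/(75732 - 242920) = (30 + 314635)/(75732 - 242920) = 314665/(-167188) = 314665*(-1/167188) = -314665/167188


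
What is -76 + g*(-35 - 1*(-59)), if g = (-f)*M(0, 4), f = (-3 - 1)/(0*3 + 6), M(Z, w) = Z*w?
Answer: -76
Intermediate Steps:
f = -⅔ (f = -4/(0 + 6) = -4/6 = -4*⅙ = -⅔ ≈ -0.66667)
g = 0 (g = (-1*(-⅔))*(0*4) = (⅔)*0 = 0)
-76 + g*(-35 - 1*(-59)) = -76 + 0*(-35 - 1*(-59)) = -76 + 0*(-35 + 59) = -76 + 0*24 = -76 + 0 = -76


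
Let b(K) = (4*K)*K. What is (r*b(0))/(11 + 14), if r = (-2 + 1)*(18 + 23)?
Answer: 0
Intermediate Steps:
r = -41 (r = -1*41 = -41)
b(K) = 4*K**2
(r*b(0))/(11 + 14) = (-164*0**2)/(11 + 14) = -164*0/25 = -41*0*(1/25) = 0*(1/25) = 0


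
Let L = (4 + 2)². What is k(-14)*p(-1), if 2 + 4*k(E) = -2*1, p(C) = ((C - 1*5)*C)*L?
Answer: -216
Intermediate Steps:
L = 36 (L = 6² = 36)
p(C) = 36*C*(-5 + C) (p(C) = ((C - 1*5)*C)*36 = ((C - 5)*C)*36 = ((-5 + C)*C)*36 = (C*(-5 + C))*36 = 36*C*(-5 + C))
k(E) = -1 (k(E) = -½ + (-2*1)/4 = -½ + (¼)*(-2) = -½ - ½ = -1)
k(-14)*p(-1) = -36*(-1)*(-5 - 1) = -36*(-1)*(-6) = -1*216 = -216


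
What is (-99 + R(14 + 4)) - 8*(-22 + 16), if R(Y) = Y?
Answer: -33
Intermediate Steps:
(-99 + R(14 + 4)) - 8*(-22 + 16) = (-99 + (14 + 4)) - 8*(-22 + 16) = (-99 + 18) - 8*(-6) = -81 + 48 = -33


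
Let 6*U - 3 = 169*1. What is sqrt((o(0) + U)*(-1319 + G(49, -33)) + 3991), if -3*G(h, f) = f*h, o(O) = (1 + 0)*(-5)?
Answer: I*sqrt(14469) ≈ 120.29*I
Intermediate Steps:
o(O) = -5 (o(O) = 1*(-5) = -5)
G(h, f) = -f*h/3
U = 86/3 (U = 1/2 + (169*1)/6 = 1/2 + (1/6)*169 = 1/2 + 169/6 = 86/3 ≈ 28.667)
sqrt((o(0) + U)*(-1319 + G(49, -33)) + 3991) = sqrt((-5 + 86/3)*(-1319 - 1/3*(-33)*49) + 3991) = sqrt(71*(-1319 + 539)/3 + 3991) = sqrt((71/3)*(-780) + 3991) = sqrt(-18460 + 3991) = sqrt(-14469) = I*sqrt(14469)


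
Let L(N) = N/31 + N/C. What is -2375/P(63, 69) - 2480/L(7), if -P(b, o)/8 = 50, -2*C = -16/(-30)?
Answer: 5226885/51632 ≈ 101.23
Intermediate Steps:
C = -4/15 (C = -(-8)/(-30) = -(-8)*(-1)/30 = -½*8/15 = -4/15 ≈ -0.26667)
P(b, o) = -400 (P(b, o) = -8*50 = -400)
L(N) = -461*N/124 (L(N) = N/31 + N/(-4/15) = N*(1/31) + N*(-15/4) = N/31 - 15*N/4 = -461*N/124)
-2375/P(63, 69) - 2480/L(7) = -2375/(-400) - 2480/((-461/124*7)) = -2375*(-1/400) - 2480/(-3227/124) = 95/16 - 2480*(-124/3227) = 95/16 + 307520/3227 = 5226885/51632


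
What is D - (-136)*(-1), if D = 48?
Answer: -88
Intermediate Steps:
D - (-136)*(-1) = 48 - (-136)*(-1) = 48 - 17*8 = 48 - 136 = -88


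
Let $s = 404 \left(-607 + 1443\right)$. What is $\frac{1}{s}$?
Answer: $\frac{1}{337744} \approx 2.9608 \cdot 10^{-6}$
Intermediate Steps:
$s = 337744$ ($s = 404 \cdot 836 = 337744$)
$\frac{1}{s} = \frac{1}{337744}$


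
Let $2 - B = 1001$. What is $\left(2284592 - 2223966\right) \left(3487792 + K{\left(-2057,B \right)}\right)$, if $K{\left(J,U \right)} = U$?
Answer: $211390312418$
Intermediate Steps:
$B = -999$ ($B = 2 - 1001 = -999$)
$\left(2284592 - 2223966\right) \left(3487792 + K{\left(-2057,B \right)}\right) = \left(2284592 - 2223966\right) \left(3487792 - 999\right) = 60626 \cdot 3486793 = 211390312418$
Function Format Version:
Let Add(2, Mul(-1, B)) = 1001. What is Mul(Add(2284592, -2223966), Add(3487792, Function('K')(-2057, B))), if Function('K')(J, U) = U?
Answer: 211390312418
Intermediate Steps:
B = -999 (B = Add(2, Mul(-1, 1001)) = Add(2, -1001) = -999)
Mul(Add(2284592, -2223966), Add(3487792, Function('K')(-2057, B))) = Mul(Add(2284592, -2223966), Add(3487792, -999)) = Mul(60626, 3486793) = 211390312418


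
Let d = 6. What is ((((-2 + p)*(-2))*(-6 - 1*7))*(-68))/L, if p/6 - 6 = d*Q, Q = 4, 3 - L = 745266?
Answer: 18512/43839 ≈ 0.42227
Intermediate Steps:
L = -745263 (L = 3 - 1*745266 = 3 - 745266 = -745263)
p = 180 (p = 36 + 6*(6*4) = 36 + 6*24 = 36 + 144 = 180)
((((-2 + p)*(-2))*(-6 - 1*7))*(-68))/L = ((((-2 + 180)*(-2))*(-6 - 1*7))*(-68))/(-745263) = (((178*(-2))*(-6 - 7))*(-68))*(-1/745263) = (-356*(-13)*(-68))*(-1/745263) = (4628*(-68))*(-1/745263) = -314704*(-1/745263) = 18512/43839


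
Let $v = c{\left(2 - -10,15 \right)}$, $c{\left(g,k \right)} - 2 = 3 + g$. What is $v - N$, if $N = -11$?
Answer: $28$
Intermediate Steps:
$c{\left(g,k \right)} = 5 + g$ ($c{\left(g,k \right)} = 2 + \left(3 + g\right) = 5 + g$)
$v = 17$ ($v = 5 + \left(2 - -10\right) = 5 + \left(2 + 10\right) = 5 + 12 = 17$)
$v - N = 17 - -11 = 17 + 11 = 28$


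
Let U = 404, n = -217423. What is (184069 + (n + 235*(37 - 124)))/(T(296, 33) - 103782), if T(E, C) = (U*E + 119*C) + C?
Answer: -53799/19762 ≈ -2.7223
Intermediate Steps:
T(E, C) = 120*C + 404*E (T(E, C) = (404*E + 119*C) + C = (119*C + 404*E) + C = 120*C + 404*E)
(184069 + (n + 235*(37 - 124)))/(T(296, 33) - 103782) = (184069 + (-217423 + 235*(37 - 124)))/((120*33 + 404*296) - 103782) = (184069 + (-217423 + 235*(-87)))/((3960 + 119584) - 103782) = (184069 + (-217423 - 20445))/(123544 - 103782) = (184069 - 237868)/19762 = -53799*1/19762 = -53799/19762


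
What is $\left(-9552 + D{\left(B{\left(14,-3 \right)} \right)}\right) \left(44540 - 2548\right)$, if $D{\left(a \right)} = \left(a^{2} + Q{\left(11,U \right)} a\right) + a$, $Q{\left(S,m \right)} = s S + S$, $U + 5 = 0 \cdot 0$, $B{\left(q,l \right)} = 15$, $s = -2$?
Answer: $-397958184$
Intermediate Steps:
$U = -5$ ($U = -5 + 0 \cdot 0 = -5 + 0 = -5$)
$Q{\left(S,m \right)} = - S$ ($Q{\left(S,m \right)} = - 2 S + S = - S$)
$D{\left(a \right)} = a^{2} - 10 a$ ($D{\left(a \right)} = \left(a^{2} + \left(-1\right) 11 a\right) + a = \left(a^{2} - 11 a\right) + a = a^{2} - 10 a$)
$\left(-9552 + D{\left(B{\left(14,-3 \right)} \right)}\right) \left(44540 - 2548\right) = \left(-9552 + 15 \left(-10 + 15\right)\right) \left(44540 - 2548\right) = \left(-9552 + 15 \cdot 5\right) 41992 = \left(-9552 + 75\right) 41992 = \left(-9477\right) 41992 = -397958184$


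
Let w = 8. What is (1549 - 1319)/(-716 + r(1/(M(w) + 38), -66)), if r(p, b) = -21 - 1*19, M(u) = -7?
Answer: -115/378 ≈ -0.30423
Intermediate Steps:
r(p, b) = -40 (r(p, b) = -21 - 19 = -40)
(1549 - 1319)/(-716 + r(1/(M(w) + 38), -66)) = (1549 - 1319)/(-716 - 40) = 230/(-756) = 230*(-1/756) = -115/378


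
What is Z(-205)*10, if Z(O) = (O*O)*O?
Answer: -86151250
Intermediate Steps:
Z(O) = O³ (Z(O) = O²*O = O³)
Z(-205)*10 = (-205)³*10 = -8615125*10 = -86151250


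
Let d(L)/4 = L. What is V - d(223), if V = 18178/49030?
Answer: -21858291/24515 ≈ -891.63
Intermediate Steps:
d(L) = 4*L
V = 9089/24515 (V = 18178*(1/49030) = 9089/24515 ≈ 0.37075)
V - d(223) = 9089/24515 - 4*223 = 9089/24515 - 1*892 = 9089/24515 - 892 = -21858291/24515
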